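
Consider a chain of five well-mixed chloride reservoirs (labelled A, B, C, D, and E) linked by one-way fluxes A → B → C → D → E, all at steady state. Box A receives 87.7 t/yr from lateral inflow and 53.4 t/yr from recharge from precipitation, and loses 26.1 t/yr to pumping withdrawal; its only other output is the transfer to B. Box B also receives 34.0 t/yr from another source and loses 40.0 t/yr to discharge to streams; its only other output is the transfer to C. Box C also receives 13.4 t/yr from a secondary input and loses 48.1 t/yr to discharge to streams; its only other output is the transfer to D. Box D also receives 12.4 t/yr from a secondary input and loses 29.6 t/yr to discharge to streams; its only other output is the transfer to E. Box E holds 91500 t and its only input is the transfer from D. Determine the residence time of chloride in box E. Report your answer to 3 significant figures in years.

Box A: F(A→B) = (87.7 + 53.4) − 26.1 = 115.00 t/yr.
Box B: F(B→C) = (115.00 + 34.0) − 40.0 = 109.00 t/yr.
Box C: F(C→D) = (109.00 + 13.4) − 48.1 = 74.300 t/yr.
Box D: F(D→E) = (74.300 + 12.4) − 29.6 = 57.100 t/yr.
Box E throughput = its input = 57.100 t/yr; τ = 91500 / 57.100 = 1602 yr.

1600 yr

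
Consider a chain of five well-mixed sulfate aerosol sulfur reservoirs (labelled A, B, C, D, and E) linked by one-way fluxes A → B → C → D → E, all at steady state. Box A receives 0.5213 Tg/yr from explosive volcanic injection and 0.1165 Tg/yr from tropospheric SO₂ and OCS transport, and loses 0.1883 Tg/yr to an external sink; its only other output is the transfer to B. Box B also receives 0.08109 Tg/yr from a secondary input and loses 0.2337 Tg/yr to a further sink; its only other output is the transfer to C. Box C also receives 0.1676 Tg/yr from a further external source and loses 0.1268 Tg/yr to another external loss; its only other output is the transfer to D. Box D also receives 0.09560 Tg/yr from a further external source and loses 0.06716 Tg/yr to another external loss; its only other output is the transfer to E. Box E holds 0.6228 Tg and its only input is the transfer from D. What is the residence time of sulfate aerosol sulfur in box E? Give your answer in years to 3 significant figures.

1.70 yr

Box A: F(A→B) = (0.5213 + 0.1165) − 0.1883 = 0.44950 Tg/yr.
Box B: F(B→C) = (0.44950 + 0.08109) − 0.2337 = 0.29689 Tg/yr.
Box C: F(C→D) = (0.29689 + 0.1676) − 0.1268 = 0.33769 Tg/yr.
Box D: F(D→E) = (0.33769 + 0.09560) − 0.06716 = 0.36613 Tg/yr.
Box E throughput = its input = 0.36613 Tg/yr; τ = 0.6228 / 0.36613 = 1.701 yr.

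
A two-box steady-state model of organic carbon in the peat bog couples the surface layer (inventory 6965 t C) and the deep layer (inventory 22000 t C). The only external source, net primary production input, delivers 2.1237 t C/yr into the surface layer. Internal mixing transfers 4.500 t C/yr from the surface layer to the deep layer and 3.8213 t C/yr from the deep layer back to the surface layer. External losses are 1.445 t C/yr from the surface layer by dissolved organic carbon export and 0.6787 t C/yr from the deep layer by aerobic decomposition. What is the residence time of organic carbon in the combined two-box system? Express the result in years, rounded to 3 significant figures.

13600 yr

Residence time in the combined system uses the total inventory and the total *external* removal — internal exchanges between the two boxes cancel.
M_total = 6965 + 22000 = 28965 t C.
ΣF_external_out = 1.445 + 0.6787 = 2.1237 t C/yr.
τ = M_total / ΣF_ext = 28965 / 2.1237 = 13640 yr.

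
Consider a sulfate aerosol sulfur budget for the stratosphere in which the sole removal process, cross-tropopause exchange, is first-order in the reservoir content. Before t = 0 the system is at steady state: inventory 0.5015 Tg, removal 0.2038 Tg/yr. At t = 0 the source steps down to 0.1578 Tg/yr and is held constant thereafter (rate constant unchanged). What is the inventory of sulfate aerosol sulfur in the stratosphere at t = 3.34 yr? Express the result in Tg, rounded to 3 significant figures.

0.417 Tg

The sink rate constant is k = F₀/M₀ = 0.2038/0.5015 = 0.4064 yr⁻¹.
Solving dM/dt = F₁ − kM with M(0) = M₀ gives M(t) = F₁/k + (M₀ − F₁/k)·e^(−kt).
F₁/k = 0.1578/0.4064 = 0.38831 Tg; kt = 0.4064 × 3.34 = 1.357, e^(−kt) = 0.2574.
M(3.34) = 0.38831 + (0.5015 − 0.38831) × 0.2574 = 0.38831 + 0.02913 = 0.41744 Tg.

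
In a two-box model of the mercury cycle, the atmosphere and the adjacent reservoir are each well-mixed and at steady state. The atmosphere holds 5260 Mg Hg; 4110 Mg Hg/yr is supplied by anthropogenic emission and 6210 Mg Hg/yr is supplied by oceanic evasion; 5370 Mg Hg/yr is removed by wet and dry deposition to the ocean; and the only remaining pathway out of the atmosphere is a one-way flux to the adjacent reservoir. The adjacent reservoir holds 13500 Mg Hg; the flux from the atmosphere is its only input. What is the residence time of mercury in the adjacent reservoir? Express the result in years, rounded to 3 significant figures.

2.73 yr

Balance the atmosphere: ΣF_in = 4110 + 6210 = 10320 Mg Hg/yr.
Flux to the adjacent reservoir = ΣF_in − (5370) = 4950.0 Mg Hg/yr.
At steady state the output of the adjacent reservoir equals its input, 4950.0 Mg Hg/yr.
τ = M / F = 13500 / 4950.0 = 2.727 yr.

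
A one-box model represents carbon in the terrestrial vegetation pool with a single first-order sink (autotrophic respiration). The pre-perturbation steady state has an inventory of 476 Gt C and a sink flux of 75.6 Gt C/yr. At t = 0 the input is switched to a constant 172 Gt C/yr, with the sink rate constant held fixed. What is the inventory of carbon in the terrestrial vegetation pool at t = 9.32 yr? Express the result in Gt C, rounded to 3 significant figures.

τ = M₀/F₀ = 476/75.6 = 6.296 yr; rate constant k = 1/τ.
New steady state M_∞ = F₁/k = F₁·τ = 172 × 6.296 = 1083.0 Gt C.
M(t) = M_∞ + (M₀ − M_∞)·e^(−t/τ); t/τ = 9.32/6.296 = 1.480, so e^(−t/τ) = 0.2276.
M(t) = 1083.0 − 607.0 × 0.2276 = 944.83 Gt C.

945 Gt C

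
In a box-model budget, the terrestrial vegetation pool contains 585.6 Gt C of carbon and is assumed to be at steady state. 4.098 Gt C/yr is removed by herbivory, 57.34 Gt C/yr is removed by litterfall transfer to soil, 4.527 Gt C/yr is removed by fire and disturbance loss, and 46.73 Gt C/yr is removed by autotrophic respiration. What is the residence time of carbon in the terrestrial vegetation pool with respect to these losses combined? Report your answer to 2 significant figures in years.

5.2 yr

Total removal = 4.098 + 57.34 + 4.527 + 46.73 = 112.69 Gt C/yr.
τ = M / ΣF_out = 585.6 / 112.69 = 5.196 yr.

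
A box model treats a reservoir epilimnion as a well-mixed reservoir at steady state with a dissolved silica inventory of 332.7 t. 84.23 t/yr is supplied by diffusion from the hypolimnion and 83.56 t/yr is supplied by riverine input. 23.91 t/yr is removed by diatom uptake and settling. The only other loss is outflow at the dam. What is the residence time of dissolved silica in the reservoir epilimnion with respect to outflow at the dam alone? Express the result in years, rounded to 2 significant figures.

2.3 yr

At steady state ΣF_in = ΣF_out.
ΣF_in = 84.23 + 83.56 = 167.79 t/yr.
Outflow at the dam flux = ΣF_in − (23.91) = 167.79 − 23.91 = 143.9 t/yr.
τ = M / F = 332.7 / 143.9 = 2.312 yr.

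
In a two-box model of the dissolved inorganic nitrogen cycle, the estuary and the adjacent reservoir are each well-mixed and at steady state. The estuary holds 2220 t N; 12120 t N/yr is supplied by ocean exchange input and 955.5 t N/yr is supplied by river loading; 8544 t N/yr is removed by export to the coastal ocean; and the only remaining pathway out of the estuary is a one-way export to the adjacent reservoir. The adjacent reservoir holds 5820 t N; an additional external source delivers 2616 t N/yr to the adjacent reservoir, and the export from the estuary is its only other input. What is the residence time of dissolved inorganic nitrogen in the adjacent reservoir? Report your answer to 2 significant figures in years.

Balance the estuary: ΣF_in = 12120 + 955.5 = 13076 t N/yr.
Export to the adjacent reservoir = ΣF_in − (8544) = 4531.5 t N/yr.
Total input to the adjacent reservoir = 4531.5 + 2616 = 7147.5 t N/yr; at steady state this equals its total output.
τ = M / F = 5820 / 7147.5 = 0.8143 yr.

0.81 yr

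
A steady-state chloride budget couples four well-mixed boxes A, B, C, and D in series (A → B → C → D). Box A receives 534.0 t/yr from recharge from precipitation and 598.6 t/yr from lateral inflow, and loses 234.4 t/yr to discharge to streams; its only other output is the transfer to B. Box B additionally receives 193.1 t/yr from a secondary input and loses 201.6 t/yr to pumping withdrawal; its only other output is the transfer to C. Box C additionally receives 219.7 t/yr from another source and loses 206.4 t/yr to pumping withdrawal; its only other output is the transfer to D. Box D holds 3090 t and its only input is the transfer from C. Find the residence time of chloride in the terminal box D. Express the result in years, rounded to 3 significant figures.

Box A: F(A→B) = (534.0 + 598.6) − 234.4 = 898.20 t/yr.
Box B: F(B→C) = (898.20 + 193.1) − 201.6 = 889.70 t/yr.
Box C: F(C→D) = (889.70 + 219.7) − 206.4 = 903.00 t/yr.
Box D throughput = its input = 903.00 t/yr; τ = 3090 / 903.00 = 3.422 yr.

3.42 yr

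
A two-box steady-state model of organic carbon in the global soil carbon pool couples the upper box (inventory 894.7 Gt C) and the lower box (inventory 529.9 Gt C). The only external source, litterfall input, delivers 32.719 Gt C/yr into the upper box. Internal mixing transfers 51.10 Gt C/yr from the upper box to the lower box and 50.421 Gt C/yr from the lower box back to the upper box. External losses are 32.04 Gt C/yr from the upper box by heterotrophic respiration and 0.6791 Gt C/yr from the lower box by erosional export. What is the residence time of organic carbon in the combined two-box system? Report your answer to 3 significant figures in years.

43.5 yr

For the system as a whole, the A↔B exchange is internal and contributes nothing to the throughput; only the external sinks remove mass.
M_total = 894.7 + 529.9 = 1424.6 Gt C.
ΣF_external_out = 32.04 + 0.6791 = 32.719 Gt C/yr.
τ = M_total / ΣF_ext = 1424.6 / 32.719 = 43.54 yr.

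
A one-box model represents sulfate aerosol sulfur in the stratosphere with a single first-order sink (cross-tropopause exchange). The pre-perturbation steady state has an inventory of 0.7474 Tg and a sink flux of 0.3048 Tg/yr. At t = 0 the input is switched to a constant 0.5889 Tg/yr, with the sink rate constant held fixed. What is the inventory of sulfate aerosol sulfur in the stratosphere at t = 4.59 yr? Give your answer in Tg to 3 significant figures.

τ = M₀/F₀ = 0.7474/0.3048 = 2.452 yr; rate constant k = 1/τ.
New steady state M_∞ = F₁/k = F₁·τ = 0.5889 × 2.452 = 1.4440 Tg.
M(t) = M_∞ + (M₀ − M_∞)·e^(−t/τ); t/τ = 4.59/2.452 = 1.872, so e^(−t/τ) = 0.1538.
M(t) = 1.4440 − 0.6966 × 0.1538 = 1.3369 Tg.

1.34 Tg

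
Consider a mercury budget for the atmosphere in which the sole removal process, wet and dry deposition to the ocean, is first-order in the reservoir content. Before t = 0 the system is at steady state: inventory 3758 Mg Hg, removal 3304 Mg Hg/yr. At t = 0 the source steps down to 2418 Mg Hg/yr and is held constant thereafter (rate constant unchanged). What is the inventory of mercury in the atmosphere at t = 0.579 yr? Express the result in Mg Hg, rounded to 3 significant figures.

τ = M₀/F₀ = 3758/3304 = 1.137 yr; rate constant k = 1/τ.
New steady state M_∞ = F₁/k = F₁·τ = 2418 × 1.137 = 2750.3 Mg Hg.
M(t) = M_∞ + (M₀ − M_∞)·e^(−t/τ); t/τ = 0.579/1.137 = 0.5091, so e^(−t/τ) = 0.6011.
M(t) = 2750.3 + 1008 × 0.6011 = 3356.0 Mg Hg.

3360 Mg Hg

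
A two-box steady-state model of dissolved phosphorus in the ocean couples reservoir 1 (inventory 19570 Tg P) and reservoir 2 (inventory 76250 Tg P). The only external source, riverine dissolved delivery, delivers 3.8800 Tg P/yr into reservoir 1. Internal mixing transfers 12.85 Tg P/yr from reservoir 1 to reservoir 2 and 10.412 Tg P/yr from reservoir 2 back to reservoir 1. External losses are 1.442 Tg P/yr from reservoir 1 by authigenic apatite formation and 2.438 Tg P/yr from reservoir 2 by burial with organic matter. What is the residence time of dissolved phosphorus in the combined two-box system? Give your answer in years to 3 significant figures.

Residence time in the combined system uses the total inventory and the total *external* removal — internal exchanges between the two boxes cancel.
M_total = 19570 + 76250 = 95820 Tg P.
ΣF_external_out = 1.442 + 2.438 = 3.8800 Tg P/yr.
τ = M_total / ΣF_ext = 95820 / 3.8800 = 24700 yr.

24700 yr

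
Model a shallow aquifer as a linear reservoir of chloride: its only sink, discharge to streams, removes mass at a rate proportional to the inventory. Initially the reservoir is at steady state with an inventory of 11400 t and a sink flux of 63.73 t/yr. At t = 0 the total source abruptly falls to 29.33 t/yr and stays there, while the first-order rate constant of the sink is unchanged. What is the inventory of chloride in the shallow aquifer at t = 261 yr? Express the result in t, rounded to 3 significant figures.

τ = M₀/F₀ = 11400/63.73 = 178.9 yr; rate constant k = 1/τ.
New steady state M_∞ = F₁/k = F₁·τ = 29.33 × 178.9 = 5246.5 t.
M(t) = M_∞ + (M₀ − M_∞)·e^(−t/τ); t/τ = 261/178.9 = 1.459, so e^(−t/τ) = 0.2324.
M(t) = 5246.5 + 6153 × 0.2324 = 6676.9 t.

6680 t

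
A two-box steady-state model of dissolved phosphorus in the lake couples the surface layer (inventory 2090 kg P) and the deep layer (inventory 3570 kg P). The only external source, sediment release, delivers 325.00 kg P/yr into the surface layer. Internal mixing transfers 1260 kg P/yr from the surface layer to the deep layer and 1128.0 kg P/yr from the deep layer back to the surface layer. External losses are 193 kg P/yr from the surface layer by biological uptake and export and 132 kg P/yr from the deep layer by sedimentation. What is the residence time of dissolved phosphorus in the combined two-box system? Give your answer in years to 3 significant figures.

17.4 yr

Treat the two boxes together as one reservoir: the mixing fluxes between them are internal recycling, so τ = ΣM / Σ(external losses).
M_total = 2090 + 3570 = 5660.0 kg P.
ΣF_external_out = 193 + 132 = 325.00 kg P/yr.
τ = M_total / ΣF_ext = 5660.0 / 325.00 = 17.42 yr.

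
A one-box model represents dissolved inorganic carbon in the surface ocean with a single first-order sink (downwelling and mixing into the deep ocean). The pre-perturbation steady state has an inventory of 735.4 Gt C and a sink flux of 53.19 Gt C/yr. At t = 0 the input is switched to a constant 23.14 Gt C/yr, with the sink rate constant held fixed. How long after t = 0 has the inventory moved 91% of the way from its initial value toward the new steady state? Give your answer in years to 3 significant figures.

33.3 yr

τ = M₀/F₀ = 735.4/53.19 = 13.83 yr.
The remaining gap fraction is e^(−t/τ); 91% covered ⇒ e^(−t/τ) = 0.0900.
t = −τ ln(0.0900) = 13.83 × 2.408 = 33.29 yr.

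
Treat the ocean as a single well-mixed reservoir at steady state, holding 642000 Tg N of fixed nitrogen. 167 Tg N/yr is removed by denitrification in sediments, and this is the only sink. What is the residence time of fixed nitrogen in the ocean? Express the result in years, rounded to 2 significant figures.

3800 yr

τ = M / F = 642000 / 167 = 3844 yr.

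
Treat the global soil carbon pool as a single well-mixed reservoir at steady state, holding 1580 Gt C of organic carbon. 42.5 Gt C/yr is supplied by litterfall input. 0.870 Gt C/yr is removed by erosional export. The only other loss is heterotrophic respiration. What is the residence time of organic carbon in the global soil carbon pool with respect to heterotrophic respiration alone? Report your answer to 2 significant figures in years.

At steady state ΣF_in = ΣF_out.
ΣF_in = 42.500 Gt C/yr.
Heterotrophic respiration flux = ΣF_in − (0.870) = 42.500 − 0.8700 = 41.63 Gt C/yr.
τ = M / F = 1580 / 41.63 = 37.95 yr.

38 yr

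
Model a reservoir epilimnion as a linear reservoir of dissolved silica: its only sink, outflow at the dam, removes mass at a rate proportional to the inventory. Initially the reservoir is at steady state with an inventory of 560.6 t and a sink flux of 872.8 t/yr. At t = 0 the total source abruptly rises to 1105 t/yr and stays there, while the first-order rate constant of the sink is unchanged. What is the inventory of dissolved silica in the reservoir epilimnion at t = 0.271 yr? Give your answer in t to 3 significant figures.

Residence time τ = M₀/F₀ = 0.6423 yr. The eventual steady state is M_∞ = M₀·(F₁/F₀) = 560.6 × 1105/872.8 = 709.74 t.
The anomaly ΔM(t) = M(t) − M_∞ decays as ΔM₀·e^(−t/τ) with ΔM₀ = 560.6 − 709.74 = −149.1 t.
At t = 0.271 yr, e^(−t/τ) = e^(−0.4219) = 0.6558, so ΔM = −97.81 t and M = 709.74 − 97.81 = 611.94 t.

612 t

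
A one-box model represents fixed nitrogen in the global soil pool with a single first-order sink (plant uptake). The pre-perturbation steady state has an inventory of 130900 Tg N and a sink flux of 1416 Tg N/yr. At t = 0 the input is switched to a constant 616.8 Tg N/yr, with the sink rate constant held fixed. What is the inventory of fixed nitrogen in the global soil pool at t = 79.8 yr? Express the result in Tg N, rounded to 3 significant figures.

88200 Tg N

Residence time τ = M₀/F₀ = 92.44 yr. The eventual steady state is M_∞ = M₀·(F₁/F₀) = 130900 × 616.8/1416 = 57019 Tg N.
The anomaly ΔM(t) = M(t) − M_∞ decays as ΔM₀·e^(−t/τ) with ΔM₀ = 130900 − 57019 = 73880 Tg N.
At t = 79.8 yr, e^(−t/τ) = e^(−0.8632) = 0.4218, so ΔM = 31160 Tg N and M = 57019 + 31160 = 88182 Tg N.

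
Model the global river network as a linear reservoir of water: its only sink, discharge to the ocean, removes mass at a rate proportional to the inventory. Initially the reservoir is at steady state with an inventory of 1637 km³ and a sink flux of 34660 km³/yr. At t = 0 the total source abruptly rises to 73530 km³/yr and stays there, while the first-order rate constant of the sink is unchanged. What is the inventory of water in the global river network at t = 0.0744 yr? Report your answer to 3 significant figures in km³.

3090 km³

Residence time τ = M₀/F₀ = 0.04723 yr. The eventual steady state is M_∞ = M₀·(F₁/F₀) = 1637 × 73530/34660 = 3472.8 km³.
The anomaly ΔM(t) = M(t) − M_∞ decays as ΔM₀·e^(−t/τ) with ΔM₀ = 1637 − 3472.8 = −1836 km³.
At t = 0.0744 yr, e^(−t/τ) = e^(−1.575) = 0.2070, so ΔM = −379.9 km³ and M = 3472.8 − 379.9 = 3092.9 km³.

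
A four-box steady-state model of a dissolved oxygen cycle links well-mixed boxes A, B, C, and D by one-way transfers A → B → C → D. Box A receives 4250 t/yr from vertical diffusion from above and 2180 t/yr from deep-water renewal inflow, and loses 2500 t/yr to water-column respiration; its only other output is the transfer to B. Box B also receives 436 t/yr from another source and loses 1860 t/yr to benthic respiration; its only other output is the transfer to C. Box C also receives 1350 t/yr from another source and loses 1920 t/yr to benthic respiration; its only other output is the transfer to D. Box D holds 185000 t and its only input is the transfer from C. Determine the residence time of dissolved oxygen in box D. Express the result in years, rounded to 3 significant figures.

95.6 yr

Box A: F(A→B) = (4250 + 2180) − 2500 = 3930.0 t/yr.
Box B: F(B→C) = (3930.0 + 436) − 1860 = 2506.0 t/yr.
Box C: F(C→D) = (2506.0 + 1350) − 1920 = 1936.0 t/yr.
Box D throughput = its input = 1936.0 t/yr; τ = 185000 / 1936.0 = 95.56 yr.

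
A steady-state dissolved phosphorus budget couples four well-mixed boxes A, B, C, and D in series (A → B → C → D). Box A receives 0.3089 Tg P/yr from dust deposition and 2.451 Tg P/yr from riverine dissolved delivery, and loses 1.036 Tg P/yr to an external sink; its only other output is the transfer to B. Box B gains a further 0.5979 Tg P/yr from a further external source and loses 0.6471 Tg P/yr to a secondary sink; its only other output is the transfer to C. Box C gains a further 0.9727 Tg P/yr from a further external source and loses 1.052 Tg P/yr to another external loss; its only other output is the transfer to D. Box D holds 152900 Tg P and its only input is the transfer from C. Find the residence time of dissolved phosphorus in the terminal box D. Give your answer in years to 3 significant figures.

95800 yr

Box A: F(A→B) = (0.3089 + 2.451) − 1.036 = 1.7239 Tg P/yr.
Box B: F(B→C) = (1.7239 + 0.5979) − 0.6471 = 1.6747 Tg P/yr.
Box C: F(C→D) = (1.6747 + 0.9727) − 1.052 = 1.5954 Tg P/yr.
Box D throughput = its input = 1.5954 Tg P/yr; τ = 152900 / 1.5954 = 95840 yr.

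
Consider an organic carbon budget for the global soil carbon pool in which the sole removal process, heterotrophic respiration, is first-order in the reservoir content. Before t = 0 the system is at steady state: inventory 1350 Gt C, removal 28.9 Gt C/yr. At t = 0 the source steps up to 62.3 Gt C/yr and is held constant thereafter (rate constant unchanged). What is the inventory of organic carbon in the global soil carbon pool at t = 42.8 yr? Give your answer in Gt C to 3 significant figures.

τ = M₀/F₀ = 1350/28.9 = 46.71 yr; rate constant k = 1/τ.
New steady state M_∞ = F₁/k = F₁·τ = 62.3 × 46.71 = 2910.2 Gt C.
M(t) = M_∞ + (M₀ − M_∞)·e^(−t/τ); t/τ = 42.8/46.71 = 0.9162, so e^(−t/τ) = 0.4000.
M(t) = 2910.2 − 1560 × 0.4000 = 2286.1 Gt C.

2290 Gt C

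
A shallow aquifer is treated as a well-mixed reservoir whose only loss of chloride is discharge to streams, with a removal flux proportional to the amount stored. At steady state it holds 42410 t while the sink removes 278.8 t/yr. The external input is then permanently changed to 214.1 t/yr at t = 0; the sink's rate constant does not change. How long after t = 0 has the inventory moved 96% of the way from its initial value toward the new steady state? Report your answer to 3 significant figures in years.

490 yr

τ = M₀/F₀ = 42410/278.8 = 152.1 yr.
The remaining gap fraction is e^(−t/τ); 96% covered ⇒ e^(−t/τ) = 0.0400.
t = −τ ln(0.0400) = 152.1 × 3.219 = 489.6 yr.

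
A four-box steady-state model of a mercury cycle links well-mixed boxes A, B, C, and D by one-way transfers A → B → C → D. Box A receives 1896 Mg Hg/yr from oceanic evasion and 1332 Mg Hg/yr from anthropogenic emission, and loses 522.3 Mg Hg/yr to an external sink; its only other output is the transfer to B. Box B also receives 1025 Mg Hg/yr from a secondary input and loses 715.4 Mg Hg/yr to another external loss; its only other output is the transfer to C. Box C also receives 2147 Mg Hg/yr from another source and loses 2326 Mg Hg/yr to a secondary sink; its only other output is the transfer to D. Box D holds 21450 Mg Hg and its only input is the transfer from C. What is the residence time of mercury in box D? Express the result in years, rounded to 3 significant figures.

7.56 yr

Box A: F(A→B) = (1896 + 1332) − 522.3 = 2705.7 Mg Hg/yr.
Box B: F(B→C) = (2705.7 + 1025) − 715.4 = 3015.3 Mg Hg/yr.
Box C: F(C→D) = (3015.3 + 2147) − 2326 = 2836.3 Mg Hg/yr.
Box D throughput = its input = 2836.3 Mg Hg/yr; τ = 21450 / 2836.3 = 7.563 yr.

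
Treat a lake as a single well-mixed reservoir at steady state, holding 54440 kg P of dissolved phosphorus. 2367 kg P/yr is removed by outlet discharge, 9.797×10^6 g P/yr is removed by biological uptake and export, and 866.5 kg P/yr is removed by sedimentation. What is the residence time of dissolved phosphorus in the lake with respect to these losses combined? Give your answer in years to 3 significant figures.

4.18 yr

Convert the biological uptake and export flux: 9.797×10^6 g P/yr = 9797 kg P/yr.
Total removal = 2367 + 9797 + 866.5 = 13030 kg P/yr.
τ = M / ΣF_out = 54440 / 13030 = 4.178 yr.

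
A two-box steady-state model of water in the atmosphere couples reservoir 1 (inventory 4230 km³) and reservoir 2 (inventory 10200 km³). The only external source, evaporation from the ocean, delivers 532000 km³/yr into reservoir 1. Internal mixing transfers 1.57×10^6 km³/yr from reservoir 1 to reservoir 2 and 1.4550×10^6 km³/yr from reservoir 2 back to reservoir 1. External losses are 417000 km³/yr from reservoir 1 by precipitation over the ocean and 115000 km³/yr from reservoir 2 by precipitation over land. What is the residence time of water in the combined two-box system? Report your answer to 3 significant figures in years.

Residence time in the combined system uses the total inventory and the total *external* removal — internal exchanges between the two boxes cancel.
M_total = 4230 + 10200 = 14430 km³.
ΣF_external_out = 417000 + 115000 = 532000 km³/yr.
τ = M_total / ΣF_ext = 14430 / 532000 = 0.02712 yr.

0.0271 yr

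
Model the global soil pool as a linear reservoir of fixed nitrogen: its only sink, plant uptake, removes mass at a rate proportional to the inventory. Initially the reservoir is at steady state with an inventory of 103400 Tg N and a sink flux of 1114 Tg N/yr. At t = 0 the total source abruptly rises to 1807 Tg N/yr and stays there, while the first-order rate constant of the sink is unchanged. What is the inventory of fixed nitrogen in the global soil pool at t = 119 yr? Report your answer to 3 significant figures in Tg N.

150000 Tg N

τ = M₀/F₀ = 103400/1114 = 92.82 yr; rate constant k = 1/τ.
New steady state M_∞ = F₁/k = F₁·τ = 1807 × 92.82 = 167720 Tg N.
M(t) = M_∞ + (M₀ − M_∞)·e^(−t/τ); t/τ = 119/92.82 = 1.282, so e^(−t/τ) = 0.2775.
M(t) = 167720 − 64320 × 0.2775 = 149880 Tg N.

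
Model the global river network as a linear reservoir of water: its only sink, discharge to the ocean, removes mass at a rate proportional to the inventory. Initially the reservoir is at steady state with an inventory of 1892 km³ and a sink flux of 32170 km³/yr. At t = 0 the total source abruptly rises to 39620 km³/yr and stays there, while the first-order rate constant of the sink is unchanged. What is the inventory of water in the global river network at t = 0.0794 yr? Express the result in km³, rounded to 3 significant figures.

2220 km³

The sink rate constant is k = F₀/M₀ = 32170/1892 = 17.00 yr⁻¹.
Solving dM/dt = F₁ − kM with M(0) = M₀ gives M(t) = F₁/k + (M₀ − F₁/k)·e^(−kt).
F₁/k = 39620/17.00 = 2330.2 km³; kt = 17.00 × 0.0794 = 1.350, e^(−kt) = 0.2592.
M(0.0794) = 2330.2 + (1892 − 2330.2) × 0.2592 = 2330.2 − 113.6 = 2216.6 km³.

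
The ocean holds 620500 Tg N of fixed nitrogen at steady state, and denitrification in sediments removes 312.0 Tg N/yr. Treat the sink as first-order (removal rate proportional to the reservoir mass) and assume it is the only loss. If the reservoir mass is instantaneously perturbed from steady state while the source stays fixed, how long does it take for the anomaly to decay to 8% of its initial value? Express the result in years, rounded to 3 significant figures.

5020 yr

For a linear reservoir the anomaly decays as exp(−t/τ) with τ = M/F = 620500/312.0 = 1989 yr.
exp(−t/τ) = 0.08 ⇒ t = −τ ln(0.08) = 1989 × 2.526 = 5023 yr.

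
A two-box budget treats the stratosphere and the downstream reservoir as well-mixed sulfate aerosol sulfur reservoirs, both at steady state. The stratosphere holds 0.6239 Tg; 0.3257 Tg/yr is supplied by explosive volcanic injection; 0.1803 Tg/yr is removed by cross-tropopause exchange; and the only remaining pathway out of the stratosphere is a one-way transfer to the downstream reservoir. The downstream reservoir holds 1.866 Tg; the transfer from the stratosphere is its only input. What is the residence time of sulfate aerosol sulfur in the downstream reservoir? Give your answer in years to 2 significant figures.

13 yr

Balance the stratosphere: ΣF_in = 0.32570 Tg/yr.
Transfer to the downstream reservoir = ΣF_in − (0.1803) = 0.14540 Tg/yr.
At steady state the output of the downstream reservoir equals its input, 0.14540 Tg/yr.
τ = M / F = 1.866 / 0.14540 = 12.83 yr.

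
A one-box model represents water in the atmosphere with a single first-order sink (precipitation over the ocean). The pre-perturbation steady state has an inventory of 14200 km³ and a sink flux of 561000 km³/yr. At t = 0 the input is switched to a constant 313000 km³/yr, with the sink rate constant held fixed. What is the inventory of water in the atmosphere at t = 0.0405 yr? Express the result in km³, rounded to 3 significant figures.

τ = M₀/F₀ = 14200/561000 = 0.02531 yr; rate constant k = 1/τ.
New steady state M_∞ = F₁/k = F₁·τ = 313000 × 0.02531 = 7922.6 km³.
M(t) = M_∞ + (M₀ − M_∞)·e^(−t/τ); t/τ = 0.0405/0.02531 = 1.600, so e^(−t/τ) = 0.2019.
M(t) = 7922.6 + 6277 × 0.2019 = 9190.0 km³.

9190 km³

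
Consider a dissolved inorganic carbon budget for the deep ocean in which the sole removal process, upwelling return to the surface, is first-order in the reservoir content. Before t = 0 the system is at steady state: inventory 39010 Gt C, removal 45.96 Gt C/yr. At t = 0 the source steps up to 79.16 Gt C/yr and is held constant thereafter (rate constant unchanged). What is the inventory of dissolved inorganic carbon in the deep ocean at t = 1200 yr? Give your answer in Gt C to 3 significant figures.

60300 Gt C

τ = M₀/F₀ = 39010/45.96 = 848.8 yr; rate constant k = 1/τ.
New steady state M_∞ = F₁/k = F₁·τ = 79.16 × 848.8 = 67190 Gt C.
M(t) = M_∞ + (M₀ − M_∞)·e^(−t/τ); t/τ = 1200/848.8 = 1.414, so e^(−t/τ) = 0.2432.
M(t) = 67190 − 28180 × 0.2432 = 60336 Gt C.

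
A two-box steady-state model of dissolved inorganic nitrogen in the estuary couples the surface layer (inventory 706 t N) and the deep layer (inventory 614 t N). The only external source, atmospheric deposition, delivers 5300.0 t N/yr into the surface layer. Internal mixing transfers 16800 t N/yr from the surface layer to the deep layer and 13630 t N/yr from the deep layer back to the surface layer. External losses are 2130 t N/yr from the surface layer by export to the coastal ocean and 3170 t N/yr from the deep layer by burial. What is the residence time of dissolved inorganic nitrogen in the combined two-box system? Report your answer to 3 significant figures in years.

Residence time in the combined system uses the total inventory and the total *external* removal — internal exchanges between the two boxes cancel.
M_total = 706 + 614 = 1320.0 t N.
ΣF_external_out = 2130 + 3170 = 5300.0 t N/yr.
τ = M_total / ΣF_ext = 1320.0 / 5300.0 = 0.2491 yr.

0.249 yr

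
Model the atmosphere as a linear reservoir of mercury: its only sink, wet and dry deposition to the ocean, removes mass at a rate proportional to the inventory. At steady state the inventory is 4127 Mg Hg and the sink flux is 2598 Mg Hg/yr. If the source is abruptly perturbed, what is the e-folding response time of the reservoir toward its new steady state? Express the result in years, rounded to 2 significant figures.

For a linear reservoir the response time equals the residence time τ = M/F.
τ = 4127 / 2598 = 1.589 yr.

1.6 yr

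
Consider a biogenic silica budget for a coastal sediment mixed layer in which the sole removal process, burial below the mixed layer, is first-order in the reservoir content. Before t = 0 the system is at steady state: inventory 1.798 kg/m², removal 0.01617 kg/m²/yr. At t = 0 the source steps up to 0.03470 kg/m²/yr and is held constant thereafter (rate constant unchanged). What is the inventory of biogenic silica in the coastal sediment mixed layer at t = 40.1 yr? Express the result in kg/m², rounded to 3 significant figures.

2.42 kg/m²

The sink rate constant is k = F₀/M₀ = 0.01617/1.798 = 0.008993 yr⁻¹.
Solving dM/dt = F₁ − kM with M(0) = M₀ gives M(t) = F₁/k + (M₀ − F₁/k)·e^(−kt).
F₁/k = 0.03470/0.008993 = 3.8584 kg/m²; kt = 0.008993 × 40.1 = 0.3606, e^(−kt) = 0.6972.
M(40.1) = 3.8584 + (1.798 − 3.8584) × 0.6972 = 3.8584 − 1.437 = 2.4218 kg/m².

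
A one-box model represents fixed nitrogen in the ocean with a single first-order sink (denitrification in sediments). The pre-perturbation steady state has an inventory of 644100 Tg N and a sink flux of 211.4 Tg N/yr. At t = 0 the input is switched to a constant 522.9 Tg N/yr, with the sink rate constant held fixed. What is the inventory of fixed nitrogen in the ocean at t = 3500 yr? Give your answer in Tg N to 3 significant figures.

Residence time τ = M₀/F₀ = 3047 yr. The eventual steady state is M_∞ = M₀·(F₁/F₀) = 644100 × 522.9/211.4 = 1.5932×10^6 Tg N.
The anomaly ΔM(t) = M(t) − M_∞ decays as ΔM₀·e^(−t/τ) with ΔM₀ = 644100 − 1.5932×10^6 = −949100 Tg N.
At t = 3500 yr, e^(−t/τ) = e^(−1.149) = 0.3170, so ΔM = −300900 Tg N and M = 1.5932×10^6 − 300900 = 1.2923×10^6 Tg N.

1.29×10^6 Tg N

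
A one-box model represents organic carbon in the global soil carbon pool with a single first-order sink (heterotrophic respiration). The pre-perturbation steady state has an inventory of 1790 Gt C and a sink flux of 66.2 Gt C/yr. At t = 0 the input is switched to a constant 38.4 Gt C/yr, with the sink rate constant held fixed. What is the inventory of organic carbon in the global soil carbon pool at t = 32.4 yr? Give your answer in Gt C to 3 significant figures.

1270 Gt C

The sink rate constant is k = F₀/M₀ = 66.2/1790 = 0.03698 yr⁻¹.
Solving dM/dt = F₁ − kM with M(0) = M₀ gives M(t) = F₁/k + (M₀ − F₁/k)·e^(−kt).
F₁/k = 38.4/0.03698 = 1038.3 Gt C; kt = 0.03698 × 32.4 = 1.198, e^(−kt) = 0.3017.
M(32.4) = 1038.3 + (1790 − 1038.3) × 0.3017 = 1038.3 + 226.8 = 1265.1 Gt C.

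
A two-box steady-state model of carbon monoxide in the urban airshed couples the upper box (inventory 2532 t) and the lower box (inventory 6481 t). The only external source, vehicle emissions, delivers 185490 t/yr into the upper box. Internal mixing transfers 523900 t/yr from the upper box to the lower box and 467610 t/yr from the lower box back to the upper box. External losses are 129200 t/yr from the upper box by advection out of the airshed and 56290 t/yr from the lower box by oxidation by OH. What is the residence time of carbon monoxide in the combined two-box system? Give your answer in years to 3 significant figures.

0.0486 yr

Residence time in the combined system uses the total inventory and the total *external* removal — internal exchanges between the two boxes cancel.
M_total = 2532 + 6481 = 9013.0 t.
ΣF_external_out = 129200 + 56290 = 185490 t/yr.
τ = M_total / ΣF_ext = 9013.0 / 185490 = 0.04859 yr.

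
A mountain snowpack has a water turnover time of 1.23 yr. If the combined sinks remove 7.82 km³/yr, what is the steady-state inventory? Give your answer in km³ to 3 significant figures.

9.62 km³

τ = M/F ⇒ M = τ × F = 1.23 × 7.82 = 9.619 km³.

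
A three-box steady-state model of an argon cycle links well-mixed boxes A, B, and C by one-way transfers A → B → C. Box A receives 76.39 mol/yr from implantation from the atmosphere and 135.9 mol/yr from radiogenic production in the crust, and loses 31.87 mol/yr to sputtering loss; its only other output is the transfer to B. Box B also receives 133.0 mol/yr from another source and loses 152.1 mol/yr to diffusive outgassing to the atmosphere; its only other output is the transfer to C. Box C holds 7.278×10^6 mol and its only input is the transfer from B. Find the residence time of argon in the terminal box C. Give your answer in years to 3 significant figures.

45100 yr

Box A: F(A→B) = (76.39 + 135.9) − 31.87 = 180.42 mol/yr.
Box B: F(B→C) = (180.42 + 133.0) − 152.1 = 161.32 mol/yr.
Box C throughput = its input = 161.32 mol/yr; τ = 7.278×10^6 / 161.32 = 45120 yr.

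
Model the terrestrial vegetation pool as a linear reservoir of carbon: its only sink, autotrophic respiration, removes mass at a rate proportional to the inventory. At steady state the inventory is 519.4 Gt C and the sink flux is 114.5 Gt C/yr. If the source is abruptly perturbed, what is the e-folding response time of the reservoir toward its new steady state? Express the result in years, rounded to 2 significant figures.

For a linear reservoir the response time equals the residence time τ = M/F.
τ = 519.4 / 114.5 = 4.536 yr.

4.5 yr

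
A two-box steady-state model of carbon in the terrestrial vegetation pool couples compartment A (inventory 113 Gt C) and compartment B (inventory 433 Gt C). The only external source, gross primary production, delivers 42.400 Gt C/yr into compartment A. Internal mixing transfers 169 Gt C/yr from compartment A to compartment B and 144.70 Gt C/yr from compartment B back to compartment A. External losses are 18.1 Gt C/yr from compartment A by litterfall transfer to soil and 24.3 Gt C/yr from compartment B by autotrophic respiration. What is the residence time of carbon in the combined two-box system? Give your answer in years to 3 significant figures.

Residence time in the combined system uses the total inventory and the total *external* removal — internal exchanges between the two boxes cancel.
M_total = 113 + 433 = 546.00 Gt C.
ΣF_external_out = 18.1 + 24.3 = 42.400 Gt C/yr.
τ = M_total / ΣF_ext = 546.00 / 42.400 = 12.88 yr.

12.9 yr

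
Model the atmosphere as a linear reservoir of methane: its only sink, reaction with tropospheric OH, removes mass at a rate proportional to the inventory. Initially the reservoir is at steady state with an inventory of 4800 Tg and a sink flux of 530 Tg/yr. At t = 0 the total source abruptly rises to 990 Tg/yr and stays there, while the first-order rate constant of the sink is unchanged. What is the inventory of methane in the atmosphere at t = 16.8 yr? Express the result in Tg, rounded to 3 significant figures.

8310 Tg

The sink rate constant is k = F₀/M₀ = 530/4800 = 0.1104 yr⁻¹.
Solving dM/dt = F₁ − kM with M(0) = M₀ gives M(t) = F₁/k + (M₀ − F₁/k)·e^(−kt).
F₁/k = 990/0.1104 = 8966.0 Tg; kt = 0.1104 × 16.8 = 1.855, e^(−kt) = 0.1565.
M(16.8) = 8966.0 + (4800 − 8966.0) × 0.1565 = 8966.0 − 651.8 = 8314.2 Tg.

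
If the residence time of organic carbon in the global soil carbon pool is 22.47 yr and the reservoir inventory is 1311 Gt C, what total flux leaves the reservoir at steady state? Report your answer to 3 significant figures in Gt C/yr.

58.3 Gt C/yr

F = M / τ = 1311 / 22.47 = 58.34 Gt C/yr.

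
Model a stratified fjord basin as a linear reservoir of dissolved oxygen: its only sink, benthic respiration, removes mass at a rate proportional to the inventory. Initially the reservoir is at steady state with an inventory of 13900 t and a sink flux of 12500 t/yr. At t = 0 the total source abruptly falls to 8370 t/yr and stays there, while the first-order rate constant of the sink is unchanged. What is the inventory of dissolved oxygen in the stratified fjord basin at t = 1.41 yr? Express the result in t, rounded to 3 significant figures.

τ = M₀/F₀ = 13900/12500 = 1.112 yr; rate constant k = 1/τ.
New steady state M_∞ = F₁/k = F₁·τ = 8370 × 1.112 = 9307.4 t.
M(t) = M_∞ + (M₀ − M_∞)·e^(−t/τ); t/τ = 1.41/1.112 = 1.268, so e^(−t/τ) = 0.2814.
M(t) = 9307.4 + 4593 × 0.2814 = 10600 t.

10600 t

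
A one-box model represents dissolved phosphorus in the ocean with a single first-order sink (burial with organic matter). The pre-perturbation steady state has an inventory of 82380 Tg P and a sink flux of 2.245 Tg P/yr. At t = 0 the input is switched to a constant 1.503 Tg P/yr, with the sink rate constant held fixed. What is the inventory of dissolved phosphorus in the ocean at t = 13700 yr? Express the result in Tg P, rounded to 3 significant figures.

Residence time τ = M₀/F₀ = 36690 yr. The eventual steady state is M_∞ = M₀·(F₁/F₀) = 82380 × 1.503/2.245 = 55152 Tg P.
The anomaly ΔM(t) = M(t) − M_∞ decays as ΔM₀·e^(−t/τ) with ΔM₀ = 82380 − 55152 = 27230 Tg P.
At t = 13700 yr, e^(−t/τ) = e^(−0.3733) = 0.6884, so ΔM = 18740 Tg P and M = 55152 + 18740 = 73897 Tg P.

73900 Tg P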